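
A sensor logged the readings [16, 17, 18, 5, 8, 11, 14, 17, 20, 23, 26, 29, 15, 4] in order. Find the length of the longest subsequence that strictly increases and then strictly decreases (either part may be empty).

11

inc[i] = longest strictly increasing subsequence ending at i; dec[i] = longest strictly decreasing subsequence starting at i:
i:      1  2  3  4  5  6  7  8  9 10 11 12 13 14
a[i]:  16 17 18  5  8 11 14 17 20 23 26 29 15  4
inc:    1  2  3  1  2  3  4  5  6  7  8  9  5  1
dec:    3  3  4  2  2  2  2  3  3  3  3  3  2  1
Best peak at i=12 (value 29): inc=9, dec=3, length 9+3−1 = 11.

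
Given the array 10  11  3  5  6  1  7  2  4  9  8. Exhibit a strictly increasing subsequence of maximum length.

3, 5, 6, 7, 9

Patience tails give the LIS length; then backtrack through the dp parents:
10 → extends → [10]
11 → extends → [10, 11]
3 → replaces 10 → [3, 11]
5 → replaces 11 → [3, 5]
6 → extends → [3, 5, 6]
1 → replaces 3 → [1, 5, 6]
7 → extends → [1, 5, 6, 7]
2 → replaces 5 → [1, 2, 6, 7]
4 → replaces 6 → [1, 2, 4, 7]
9 → extends → [1, 2, 4, 7, 9]
8 → replaces 9 → [1, 2, 4, 7, 8]
Length 5; one witness is 3, 5, 6, 7, 9.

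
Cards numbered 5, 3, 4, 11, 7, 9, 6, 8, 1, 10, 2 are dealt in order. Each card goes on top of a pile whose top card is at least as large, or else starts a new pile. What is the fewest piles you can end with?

The minimum number of non-increasing subsequences covering a sequence equals the length of its longest strictly increasing subsequence.
LIS length is 5 (e.g. 3, 4, 7, 9, 10), so 5 piles are needed.

5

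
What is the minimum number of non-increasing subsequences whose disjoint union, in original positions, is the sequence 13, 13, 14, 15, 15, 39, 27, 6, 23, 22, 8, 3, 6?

4

Place each on the leftmost legal pile:
13 → new pile 1 (tops now [13])
13 → pile 1 (tops now [13])
14 → new pile 2 (tops now [13, 14])
15 → new pile 3 (tops now [13, 14, 15])
15 → pile 3 (tops now [13, 14, 15])
39 → new pile 4 (tops now [13, 14, 15, 39])
27 → pile 4 (tops now [13, 14, 15, 27])
6 → pile 1 (tops now [6, 14, 15, 27])
23 → pile 4 (tops now [6, 14, 15, 23])
22 → pile 4 (tops now [6, 14, 15, 22])
8 → pile 2 (tops now [6, 8, 15, 22])
3 → pile 1 (tops now [3, 8, 15, 22])
6 → pile 2 (tops now [3, 6, 15, 22])
Four piles.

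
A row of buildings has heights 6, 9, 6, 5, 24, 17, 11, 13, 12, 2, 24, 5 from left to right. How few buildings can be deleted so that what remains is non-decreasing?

Fewest deletions = n − (longest non-decreasing subsequence).
i:      1  2  3  4  5  6  7  8  9 10 11 12
a[i]:   6  9  6  5 24 17 11 13 12  2 24  5
dp:     1  2  2  1  3  3  3  4  4  1  5  2
max dp = 5, so deletions = 12 − 5 = 7.

7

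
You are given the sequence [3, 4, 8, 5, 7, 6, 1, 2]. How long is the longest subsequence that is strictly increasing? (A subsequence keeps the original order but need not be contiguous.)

4

Track the smallest tail for each achievable length (strict):
3 → extends → [3]
4 → extends → [3, 4]
8 → extends → [3, 4, 8]
5 → replaces 8 → [3, 4, 5]
7 → extends → [3, 4, 5, 7]
6 → replaces 7 → [3, 4, 5, 6]
1 → replaces 3 → [1, 4, 5, 6]
2 → replaces 4 → [1, 2, 5, 6]
Four tails, so the longest strictly increasing subsequence has length 4 (e.g. 3, 4, 5, 7).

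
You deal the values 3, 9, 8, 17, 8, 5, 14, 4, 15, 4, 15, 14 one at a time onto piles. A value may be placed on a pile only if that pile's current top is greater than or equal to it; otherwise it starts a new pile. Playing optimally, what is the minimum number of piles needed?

4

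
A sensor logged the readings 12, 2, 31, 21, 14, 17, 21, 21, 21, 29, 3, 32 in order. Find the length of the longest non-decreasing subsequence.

8

Let dp[i] be the length of the longest such subsequence ending at index i:
i:      1  2  3  4  5  6  7  8  9 10 11 12
a[i]:  12  2 31 21 14 17 21 21 21 29  3 32
dp:     1  1  2  2  2  3  4  5  6  7  2  8
Maximum dp value is 8.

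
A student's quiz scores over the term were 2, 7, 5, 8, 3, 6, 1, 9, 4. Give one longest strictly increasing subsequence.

Patience tails give the LIS length; then backtrack through the dp parents:
2 → extends → [2]
7 → extends → [2, 7]
5 → replaces 7 → [2, 5]
8 → extends → [2, 5, 8]
3 → replaces 5 → [2, 3, 8]
6 → replaces 8 → [2, 3, 6]
1 → replaces 2 → [1, 3, 6]
9 → extends → [1, 3, 6, 9]
4 → replaces 6 → [1, 3, 4, 9]
Length 4; one witness is 2, 7, 8, 9.

2, 7, 8, 9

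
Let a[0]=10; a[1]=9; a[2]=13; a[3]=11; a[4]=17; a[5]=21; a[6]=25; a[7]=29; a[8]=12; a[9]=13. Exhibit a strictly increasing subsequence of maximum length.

10, 13, 17, 21, 25, 29

Patience tails give the LIS length; then backtrack through the dp parents:
10 → extends → [10]
9 → replaces 10 → [9]
13 → extends → [9, 13]
11 → replaces 13 → [9, 11]
17 → extends → [9, 11, 17]
21 → extends → [9, 11, 17, 21]
25 → extends → [9, 11, 17, 21, 25]
29 → extends → [9, 11, 17, 21, 25, 29]
12 → replaces 17 → [9, 11, 12, 21, 25, 29]
13 → replaces 21 → [9, 11, 12, 13, 25, 29]
Length 6; one witness is 10, 13, 17, 21, 25, 29.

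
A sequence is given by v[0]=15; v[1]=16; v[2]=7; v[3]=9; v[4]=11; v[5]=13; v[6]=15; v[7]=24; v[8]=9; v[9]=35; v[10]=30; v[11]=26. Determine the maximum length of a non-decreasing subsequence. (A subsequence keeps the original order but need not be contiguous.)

Let dp[i] be the length of the longest such subsequence ending at index i:
i:      0  1  2  3  4  5  6  7  8  9 10 11
v[i]:  15 16  7  9 11 13 15 24  9 35 30 26
dp:     1  2  1  2  3  4  5  6  3  7  7  7
Maximum dp value is 7.

7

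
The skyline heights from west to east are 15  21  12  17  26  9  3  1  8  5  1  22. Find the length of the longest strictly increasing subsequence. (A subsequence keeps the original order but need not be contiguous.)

Let dp[i] be the length of the longest such subsequence ending at index i:
i:      1  2  3  4  5  6  7  8  9 10 11 12
a[i]:  15 21 12 17 26  9  3  1  8  5  1 22
dp:     1  2  1  2  3  1  1  1  2  2  1  3
Maximum dp value is 3.

3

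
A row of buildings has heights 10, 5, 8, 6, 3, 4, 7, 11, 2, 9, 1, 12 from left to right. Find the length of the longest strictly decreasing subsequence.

Let dp[i] be the longest strictly decreasing subsequence ending at i:
i:      1  2  3  4  5  6  7  8  9 10 11 12
a[i]:  10  5  8  6  3  4  7 11  2  9  1 12
dp:     1  2  2  3  4  4  3  1  5  2  6  1
Maximum is 6.

6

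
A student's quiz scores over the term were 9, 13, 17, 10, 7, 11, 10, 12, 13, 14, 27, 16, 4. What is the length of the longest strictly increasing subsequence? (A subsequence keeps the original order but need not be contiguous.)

7

Let dp[i] be the length of the longest such subsequence ending at index i:
i:      1  2  3  4  5  6  7  8  9 10 11 12 13
a[i]:   9 13 17 10  7 11 10 12 13 14 27 16  4
dp:     1  2  3  2  1  3  2  4  5  6  7  7  1
Maximum dp value is 7.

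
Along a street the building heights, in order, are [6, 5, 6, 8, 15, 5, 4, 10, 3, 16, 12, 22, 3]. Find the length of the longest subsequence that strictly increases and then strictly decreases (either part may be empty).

inc[i] = longest strictly increasing subsequence ending at i; dec[i] = longest strictly decreasing subsequence starting at i:
i:      1  2  3  4  5  6  7  8  9 10 11 12 13
a[i]:   6  5  6  8 15  5  4 10  3 16 12 22  3
inc:    1  1  2  3  4  1  1  4  1  5  5  6  1
dec:    4  3  4  4  4  3  2  2  1  3  2  2  1
Best peak at i=5 (value 15): inc=4, dec=4, length 4+4−1 = 7.

7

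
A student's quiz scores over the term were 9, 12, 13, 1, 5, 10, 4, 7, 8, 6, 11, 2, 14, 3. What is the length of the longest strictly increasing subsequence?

6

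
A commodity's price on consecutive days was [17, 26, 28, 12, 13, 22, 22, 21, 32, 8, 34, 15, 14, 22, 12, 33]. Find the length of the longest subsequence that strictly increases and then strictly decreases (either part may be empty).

inc[i] = longest strictly increasing subsequence ending at i; dec[i] = longest strictly decreasing subsequence starting at i:
i:      1  2  3  4  5  6  7  8  9 10 11 12 13 14 15 16
a[i]:  17 26 28 12 13 22 22 21 32  8 34 15 14 22 12 33
inc:    1  2  3  1  2  3  3  3  4  1  5  3  3  4  2  5
dec:    4  6  6  2  2  5  5  4  4  1  4  3  2  2  1  1
Best peak at i=3 (value 28): inc=3, dec=6, length 3+6−1 = 8.

8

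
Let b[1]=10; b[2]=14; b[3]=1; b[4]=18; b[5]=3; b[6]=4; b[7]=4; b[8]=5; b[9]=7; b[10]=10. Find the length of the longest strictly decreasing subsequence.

2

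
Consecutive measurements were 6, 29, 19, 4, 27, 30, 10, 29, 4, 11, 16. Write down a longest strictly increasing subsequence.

6, 19, 27, 30

Patience tails give the LIS length; then backtrack through the dp parents:
6 → extends → [6]
29 → extends → [6, 29]
19 → replaces 29 → [6, 19]
4 → replaces 6 → [4, 19]
27 → extends → [4, 19, 27]
30 → extends → [4, 19, 27, 30]
10 → replaces 19 → [4, 10, 27, 30]
29 → replaces 30 → [4, 10, 27, 29]
4 → already a tail → [4, 10, 27, 29]
11 → replaces 27 → [4, 10, 11, 29]
16 → replaces 29 → [4, 10, 11, 16]
Length 4; one witness is 6, 19, 27, 30.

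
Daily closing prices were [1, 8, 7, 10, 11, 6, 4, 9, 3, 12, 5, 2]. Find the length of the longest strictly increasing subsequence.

Track the smallest tail for each achievable length (strict):
1 → extends → [1]
8 → extends → [1, 8]
7 → replaces 8 → [1, 7]
10 → extends → [1, 7, 10]
11 → extends → [1, 7, 10, 11]
6 → replaces 7 → [1, 6, 10, 11]
4 → replaces 6 → [1, 4, 10, 11]
9 → replaces 10 → [1, 4, 9, 11]
3 → replaces 4 → [1, 3, 9, 11]
12 → extends → [1, 3, 9, 11, 12]
5 → replaces 9 → [1, 3, 5, 11, 12]
2 → replaces 3 → [1, 2, 5, 11, 12]
Five tails, so the longest strictly increasing subsequence has length 5 (e.g. 1, 8, 10, 11, 12).

5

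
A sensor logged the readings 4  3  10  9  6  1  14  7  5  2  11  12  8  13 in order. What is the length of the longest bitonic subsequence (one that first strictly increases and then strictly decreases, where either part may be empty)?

inc[i] = longest strictly increasing subsequence ending at i; dec[i] = longest strictly decreasing subsequence starting at i:
i:      1  2  3  4  5  6  7  8  9 10 11 12 13 14
a[i]:   4  3 10  9  6  1 14  7  5  2 11 12  8 13
inc:    1  1  2  2  2  1  3  3  2  2  4  5  4  6
dec:    3  2  5  4  3  1  4  3  2  1  2  2  1  1
Best peak at i=3 (value 10): inc=2, dec=5, length 2+5−1 = 6.

6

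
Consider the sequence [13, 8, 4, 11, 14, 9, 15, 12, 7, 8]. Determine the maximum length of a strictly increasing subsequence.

Let dp[i] be the length of the longest such subsequence ending at index i:
i:      1  2  3  4  5  6  7  8  9 10
a[i]:  13  8  4 11 14  9 15 12  7  8
dp:     1  1  1  2  3  2  4  3  2  3
Maximum dp value is 4.

4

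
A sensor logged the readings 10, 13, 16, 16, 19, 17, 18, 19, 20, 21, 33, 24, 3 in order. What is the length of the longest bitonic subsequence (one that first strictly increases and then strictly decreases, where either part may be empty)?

11

inc[i] = longest strictly increasing subsequence ending at i; dec[i] = longest strictly decreasing subsequence starting at i:
i:      1  2  3  4  5  6  7  8  9 10 11 12 13
a[i]:  10 13 16 16 19 17 18 19 20 21 33 24  3
inc:    1  2  3  3  4  4  5  6  7  8  9  9  1
dec:    2  2  2  2  3  2  2  2  2  2  3  2  1
Best peak at i=11 (value 33): inc=9, dec=3, length 9+3−1 = 11.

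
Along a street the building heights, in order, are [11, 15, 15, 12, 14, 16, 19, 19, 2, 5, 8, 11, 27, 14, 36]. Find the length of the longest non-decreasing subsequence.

8

Track the smallest tail for each achievable length (allowing ties):
11 → extends → [11]
15 → extends → [11, 15]
15 → extends → [11, 15, 15]
12 → replaces 15 → [11, 12, 15]
14 → replaces 15 → [11, 12, 14]
16 → extends → [11, 12, 14, 16]
19 → extends → [11, 12, 14, 16, 19]
19 → extends → [11, 12, 14, 16, 19, 19]
2 → replaces 11 → [2, 12, 14, 16, 19, 19]
5 → replaces 12 → [2, 5, 14, 16, 19, 19]
8 → replaces 14 → [2, 5, 8, 16, 19, 19]
11 → replaces 16 → [2, 5, 8, 11, 19, 19]
27 → extends → [2, 5, 8, 11, 19, 19, 27]
14 → replaces 19 → [2, 5, 8, 11, 14, 19, 27]
36 → extends → [2, 5, 8, 11, 14, 19, 27, 36]
Eight tails, so the longest non-decreasing subsequence has length 8 (e.g. 11, 15, 15, 16, 19, 19, 27, 36).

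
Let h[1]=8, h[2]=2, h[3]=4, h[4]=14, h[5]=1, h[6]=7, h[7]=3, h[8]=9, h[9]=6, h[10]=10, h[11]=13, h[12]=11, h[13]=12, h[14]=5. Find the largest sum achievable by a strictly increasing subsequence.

55

Let S[i] be the best sum of a strictly increasing subsequence ending at i:
i:      1  2  3  4  5  6  7  8  9 10 11 12 13 14
h[i]:   8  2  4 14  1  7  3  9  6 10 13 11 12  5
S:      8  2  6 22  1 13  5 22 12 32 45 43 55 11
Maximum is 55 (e.g. 2 + 4 + 7 + 9 + 10 + 11 + 12).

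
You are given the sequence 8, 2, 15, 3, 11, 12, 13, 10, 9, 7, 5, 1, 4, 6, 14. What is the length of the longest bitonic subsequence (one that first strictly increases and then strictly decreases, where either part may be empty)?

10

inc[i] = longest strictly increasing subsequence ending at i; dec[i] = longest strictly decreasing subsequence starting at i:
i:      1  2  3  4  5  6  7  8  9 10 11 12 13 14 15
a[i]:   8  2 15  3 11 12 13 10  9  7  5  1  4  6 14
inc:    1  1  2  2  3  4  5  3  3  3  3  1  3  4  6
dec:    4  2  7  2  6  6  6  5  4  3  2  1  1  1  1
Best peak at i=7 (value 13): inc=5, dec=6, length 5+6−1 = 10.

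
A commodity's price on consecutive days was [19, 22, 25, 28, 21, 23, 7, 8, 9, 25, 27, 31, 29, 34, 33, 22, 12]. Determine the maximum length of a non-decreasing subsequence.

Track the smallest tail for each achievable length (allowing ties):
19 → extends → [19]
22 → extends → [19, 22]
25 → extends → [19, 22, 25]
28 → extends → [19, 22, 25, 28]
21 → replaces 22 → [19, 21, 25, 28]
23 → replaces 25 → [19, 21, 23, 28]
7 → replaces 19 → [7, 21, 23, 28]
8 → replaces 21 → [7, 8, 23, 28]
9 → replaces 23 → [7, 8, 9, 28]
25 → replaces 28 → [7, 8, 9, 25]
27 → extends → [7, 8, 9, 25, 27]
31 → extends → [7, 8, 9, 25, 27, 31]
29 → replaces 31 → [7, 8, 9, 25, 27, 29]
34 → extends → [7, 8, 9, 25, 27, 29, 34]
33 → replaces 34 → [7, 8, 9, 25, 27, 29, 33]
22 → replaces 25 → [7, 8, 9, 22, 27, 29, 33]
12 → replaces 22 → [7, 8, 9, 12, 27, 29, 33]
Seven tails, so the longest non-decreasing subsequence has length 7 (e.g. 19, 22, 25, 25, 27, 31, 34).

7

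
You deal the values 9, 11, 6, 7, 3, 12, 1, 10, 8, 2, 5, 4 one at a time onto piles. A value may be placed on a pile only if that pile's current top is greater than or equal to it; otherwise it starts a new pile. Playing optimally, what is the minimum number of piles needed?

3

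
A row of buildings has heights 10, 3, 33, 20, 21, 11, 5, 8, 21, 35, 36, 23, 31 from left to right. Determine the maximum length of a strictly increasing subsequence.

6

Let dp[i] be the length of the longest such subsequence ending at index i:
i:      1  2  3  4  5  6  7  8  9 10 11 12 13
a[i]:  10  3 33 20 21 11  5  8 21 35 36 23 31
dp:     1  1  2  2  3  2  2  3  4  5  6  5  6
Maximum dp value is 6.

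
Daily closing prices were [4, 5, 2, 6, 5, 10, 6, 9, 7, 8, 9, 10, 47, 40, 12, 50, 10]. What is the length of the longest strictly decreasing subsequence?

Negate each value so 'decreasing' becomes 'increasing', then run patience tails on the negated sequence:
-4 → extends → [-4]
-5 → replaces -4 → [-5]
-2 → extends → [-5, -2]
-6 → replaces -5 → [-6, -2]
-5 → replaces -2 → [-6, -5]
-10 → replaces -6 → [-10, -5]
-6 → replaces -5 → [-10, -6]
-9 → replaces -6 → [-10, -9]
-7 → extends → [-10, -9, -7]
-8 → replaces -7 → [-10, -9, -8]
-9 → already a tail → [-10, -9, -8]
-10 → already a tail → [-10, -9, -8]
-47 → replaces -10 → [-47, -9, -8]
-40 → replaces -9 → [-47, -40, -8]
-12 → replaces -8 → [-47, -40, -12]
-50 → replaces -47 → [-50, -40, -12]
-10 → extends → [-50, -40, -12, -10]
Four tails, so the longest strictly decreasing subsequence of the original has length 4.

4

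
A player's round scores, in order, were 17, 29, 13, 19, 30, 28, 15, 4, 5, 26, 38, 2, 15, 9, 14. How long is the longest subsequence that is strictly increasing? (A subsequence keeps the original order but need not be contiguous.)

4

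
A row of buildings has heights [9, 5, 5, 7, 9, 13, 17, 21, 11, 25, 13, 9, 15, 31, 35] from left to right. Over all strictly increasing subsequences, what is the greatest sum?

163

Let S[i] be the best sum of a strictly increasing subsequence ending at i:
i:       1   2   3   4   5   6   7   8   9  10  11  12  13  14  15
a[i]:    9   5   5   7   9  13  17  21  11  25  13   9  15  31  35
S:       9   5   5  12  21  34  51  72  32  97  45  21  60 128 163
Maximum is 163 (e.g. 5 + 7 + 9 + 13 + 17 + 21 + 25 + 31 + 35).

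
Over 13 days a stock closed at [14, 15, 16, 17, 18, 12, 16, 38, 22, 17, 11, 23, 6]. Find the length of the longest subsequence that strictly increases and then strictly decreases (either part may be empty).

10

inc[i] = longest strictly increasing subsequence ending at i; dec[i] = longest strictly decreasing subsequence starting at i:
i:      1  2  3  4  5  6  7  8  9 10 11 12 13
a[i]:  14 15 16 17 18 12 16 38 22 17 11 23  6
inc:    1  2  3  4  5  1  3  6  6  4  1  7  1
dec:    4  4  4  4  4  3  3  5  4  3  2  2  1
Best peak at i=8 (value 38): inc=6, dec=5, length 6+5−1 = 10.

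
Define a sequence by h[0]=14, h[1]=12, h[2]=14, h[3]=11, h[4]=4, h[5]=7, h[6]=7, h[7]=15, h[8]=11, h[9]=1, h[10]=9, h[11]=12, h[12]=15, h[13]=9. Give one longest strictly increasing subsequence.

4, 7, 11, 12, 15

Patience tails give the LIS length; then backtrack through the dp parents:
14 → extends → [14]
12 → replaces 14 → [12]
14 → extends → [12, 14]
11 → replaces 12 → [11, 14]
4 → replaces 11 → [4, 14]
7 → replaces 14 → [4, 7]
7 → already a tail → [4, 7]
15 → extends → [4, 7, 15]
11 → replaces 15 → [4, 7, 11]
1 → replaces 4 → [1, 7, 11]
9 → replaces 11 → [1, 7, 9]
12 → extends → [1, 7, 9, 12]
15 → extends → [1, 7, 9, 12, 15]
9 → already a tail → [1, 7, 9, 12, 15]
Length 5; one witness is 4, 7, 11, 12, 15.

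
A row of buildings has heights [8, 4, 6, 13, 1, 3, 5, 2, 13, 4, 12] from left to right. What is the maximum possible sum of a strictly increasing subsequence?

23

Let S[i] be the best sum of a strictly increasing subsequence ending at i:
i:      1  2  3  4  5  6  7  8  9 10 11
a[i]:   8  4  6 13  1  3  5  2 13  4 12
S:      8  4 10 23  1  4  9  3 23  8 22
Maximum is 23 (e.g. 4 + 6 + 13).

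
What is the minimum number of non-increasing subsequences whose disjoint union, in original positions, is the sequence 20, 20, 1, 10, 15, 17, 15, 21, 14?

5

Place each on the leftmost legal pile:
20 → new pile 1 (tops now [20])
20 → pile 1 (tops now [20])
1 → pile 1 (tops now [1])
10 → new pile 2 (tops now [1, 10])
15 → new pile 3 (tops now [1, 10, 15])
17 → new pile 4 (tops now [1, 10, 15, 17])
15 → pile 3 (tops now [1, 10, 15, 17])
21 → new pile 5 (tops now [1, 10, 15, 17, 21])
14 → pile 3 (tops now [1, 10, 14, 17, 21])
Five piles.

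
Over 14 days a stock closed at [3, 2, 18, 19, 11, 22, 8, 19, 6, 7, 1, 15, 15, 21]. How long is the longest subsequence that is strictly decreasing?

5

Negate each value so 'decreasing' becomes 'increasing', then run patience tails on the negated sequence:
-3 → extends → [-3]
-2 → extends → [-3, -2]
-18 → replaces -3 → [-18, -2]
-19 → replaces -18 → [-19, -2]
-11 → replaces -2 → [-19, -11]
-22 → replaces -19 → [-22, -11]
-8 → extends → [-22, -11, -8]
-19 → replaces -11 → [-22, -19, -8]
-6 → extends → [-22, -19, -8, -6]
-7 → replaces -6 → [-22, -19, -8, -7]
-1 → extends → [-22, -19, -8, -7, -1]
-15 → replaces -8 → [-22, -19, -15, -7, -1]
-15 → already a tail → [-22, -19, -15, -7, -1]
-21 → replaces -19 → [-22, -21, -15, -7, -1]
Five tails, so the longest strictly decreasing subsequence of the original has length 5.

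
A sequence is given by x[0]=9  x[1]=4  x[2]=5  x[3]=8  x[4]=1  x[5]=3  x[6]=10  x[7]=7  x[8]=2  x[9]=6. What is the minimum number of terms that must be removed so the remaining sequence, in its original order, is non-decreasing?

Fewest deletions = n − (longest non-decreasing subsequence).
i:      0  1  2  3  4  5  6  7  8  9
x[i]:   9  4  5  8  1  3 10  7  2  6
dp:     1  1  2  3  1  2  4  3  2  3
max dp = 4, so deletions = 10 − 4 = 6.

6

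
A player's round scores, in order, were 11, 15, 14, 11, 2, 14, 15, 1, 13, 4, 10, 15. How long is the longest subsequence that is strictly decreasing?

5

Let dp[i] be the longest strictly decreasing subsequence ending at i:
i:      1  2  3  4  5  6  7  8  9 10 11 12
a[i]:  11 15 14 11  2 14 15  1 13  4 10 15
dp:     1  1  2  3  4  2  1  5  3  4  4  1
Maximum is 5.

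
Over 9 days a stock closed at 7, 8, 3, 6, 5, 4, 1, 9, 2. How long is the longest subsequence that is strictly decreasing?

Let dp[i] be the longest strictly decreasing subsequence ending at i:
i:     1 2 3 4 5 6 7 8 9
a[i]:  7 8 3 6 5 4 1 9 2
dp:    1 1 2 2 3 4 5 1 5
Maximum is 5.

5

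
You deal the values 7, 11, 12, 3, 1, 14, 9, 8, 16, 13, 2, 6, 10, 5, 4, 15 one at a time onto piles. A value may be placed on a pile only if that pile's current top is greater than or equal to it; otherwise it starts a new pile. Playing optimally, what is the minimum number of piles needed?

The minimum number of non-increasing subsequences covering a sequence equals the length of its longest strictly increasing subsequence.
LIS length is 5 (e.g. 7, 11, 12, 14, 16), so 5 piles are needed.

5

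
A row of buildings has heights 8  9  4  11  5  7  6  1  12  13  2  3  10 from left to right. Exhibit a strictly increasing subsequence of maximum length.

Patience tails give the LIS length; then backtrack through the dp parents:
8 → extends → [8]
9 → extends → [8, 9]
4 → replaces 8 → [4, 9]
11 → extends → [4, 9, 11]
5 → replaces 9 → [4, 5, 11]
7 → replaces 11 → [4, 5, 7]
6 → replaces 7 → [4, 5, 6]
1 → replaces 4 → [1, 5, 6]
12 → extends → [1, 5, 6, 12]
13 → extends → [1, 5, 6, 12, 13]
2 → replaces 5 → [1, 2, 6, 12, 13]
3 → replaces 6 → [1, 2, 3, 12, 13]
10 → replaces 12 → [1, 2, 3, 10, 13]
Length 5; one witness is 8, 9, 11, 12, 13.

8, 9, 11, 12, 13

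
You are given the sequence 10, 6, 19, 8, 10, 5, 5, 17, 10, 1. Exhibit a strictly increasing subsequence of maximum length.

6, 8, 10, 17

Patience tails give the LIS length; then backtrack through the dp parents:
10 → extends → [10]
6 → replaces 10 → [6]
19 → extends → [6, 19]
8 → replaces 19 → [6, 8]
10 → extends → [6, 8, 10]
5 → replaces 6 → [5, 8, 10]
5 → already a tail → [5, 8, 10]
17 → extends → [5, 8, 10, 17]
10 → already a tail → [5, 8, 10, 17]
1 → replaces 5 → [1, 8, 10, 17]
Length 4; one witness is 6, 8, 10, 17.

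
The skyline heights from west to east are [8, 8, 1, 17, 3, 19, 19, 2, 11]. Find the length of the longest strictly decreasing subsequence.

3

Let dp[i] be the longest strictly decreasing subsequence ending at i:
i:      1  2  3  4  5  6  7  8  9
a[i]:   8  8  1 17  3 19 19  2 11
dp:     1  1  2  1  2  1  1  3  2
Maximum is 3.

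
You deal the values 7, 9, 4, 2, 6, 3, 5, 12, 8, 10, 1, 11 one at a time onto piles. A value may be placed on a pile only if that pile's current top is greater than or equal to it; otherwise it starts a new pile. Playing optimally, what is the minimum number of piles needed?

6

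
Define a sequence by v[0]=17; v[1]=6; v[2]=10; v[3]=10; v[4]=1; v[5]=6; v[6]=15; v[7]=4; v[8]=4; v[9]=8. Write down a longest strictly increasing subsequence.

6, 10, 15

Patience tails give the LIS length; then backtrack through the dp parents:
17 → extends → [17]
6 → replaces 17 → [6]
10 → extends → [6, 10]
10 → already a tail → [6, 10]
1 → replaces 6 → [1, 10]
6 → replaces 10 → [1, 6]
15 → extends → [1, 6, 15]
4 → replaces 6 → [1, 4, 15]
4 → already a tail → [1, 4, 15]
8 → replaces 15 → [1, 4, 8]
Length 3; one witness is 6, 10, 15.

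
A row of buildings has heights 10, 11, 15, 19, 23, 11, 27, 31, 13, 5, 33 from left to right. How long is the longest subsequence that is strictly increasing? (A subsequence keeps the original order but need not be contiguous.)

Let dp[i] be the length of the longest such subsequence ending at index i:
i:      1  2  3  4  5  6  7  8  9 10 11
a[i]:  10 11 15 19 23 11 27 31 13  5 33
dp:     1  2  3  4  5  2  6  7  3  1  8
Maximum dp value is 8.

8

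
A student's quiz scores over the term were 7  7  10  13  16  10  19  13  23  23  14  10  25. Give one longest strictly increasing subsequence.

7, 10, 13, 16, 19, 23, 25

Patience tails give the LIS length; then backtrack through the dp parents:
7 → extends → [7]
7 → already a tail → [7]
10 → extends → [7, 10]
13 → extends → [7, 10, 13]
16 → extends → [7, 10, 13, 16]
10 → already a tail → [7, 10, 13, 16]
19 → extends → [7, 10, 13, 16, 19]
13 → already a tail → [7, 10, 13, 16, 19]
23 → extends → [7, 10, 13, 16, 19, 23]
23 → already a tail → [7, 10, 13, 16, 19, 23]
14 → replaces 16 → [7, 10, 13, 14, 19, 23]
10 → already a tail → [7, 10, 13, 14, 19, 23]
25 → extends → [7, 10, 13, 14, 19, 23, 25]
Length 7; one witness is 7, 10, 13, 16, 19, 23, 25.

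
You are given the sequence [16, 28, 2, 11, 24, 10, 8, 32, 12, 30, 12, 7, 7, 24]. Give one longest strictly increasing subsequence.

2, 11, 24, 32

Patience tails give the LIS length; then backtrack through the dp parents:
16 → extends → [16]
28 → extends → [16, 28]
2 → replaces 16 → [2, 28]
11 → replaces 28 → [2, 11]
24 → extends → [2, 11, 24]
10 → replaces 11 → [2, 10, 24]
8 → replaces 10 → [2, 8, 24]
32 → extends → [2, 8, 24, 32]
12 → replaces 24 → [2, 8, 12, 32]
30 → replaces 32 → [2, 8, 12, 30]
12 → already a tail → [2, 8, 12, 30]
7 → replaces 8 → [2, 7, 12, 30]
7 → already a tail → [2, 7, 12, 30]
24 → replaces 30 → [2, 7, 12, 24]
Length 4; one witness is 2, 11, 24, 32.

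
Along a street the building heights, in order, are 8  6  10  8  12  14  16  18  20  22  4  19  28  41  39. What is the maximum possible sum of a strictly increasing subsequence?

Let S[i] be the best sum of a strictly increasing subsequence ending at i:
i:       1   2   3   4   5   6   7   8   9  10  11  12  13  14  15
a[i]:    8   6  10   8  12  14  16  18  20  22   4  19  28  41  39
S:       8   6  18  14  30  44  60  78  98 120   4  97 148 189 187
Maximum is 189 (e.g. 8 + 10 + 12 + 14 + 16 + 18 + 20 + 22 + 28 + 41).

189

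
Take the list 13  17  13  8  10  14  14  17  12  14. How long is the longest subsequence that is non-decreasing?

Track the smallest tail for each achievable length (allowing ties):
13 → extends → [13]
17 → extends → [13, 17]
13 → replaces 17 → [13, 13]
8 → replaces 13 → [8, 13]
10 → replaces 13 → [8, 10]
14 → extends → [8, 10, 14]
14 → extends → [8, 10, 14, 14]
17 → extends → [8, 10, 14, 14, 17]
12 → replaces 14 → [8, 10, 12, 14, 17]
14 → replaces 17 → [8, 10, 12, 14, 14]
Five tails, so the longest non-decreasing subsequence has length 5 (e.g. 13, 13, 14, 14, 17).

5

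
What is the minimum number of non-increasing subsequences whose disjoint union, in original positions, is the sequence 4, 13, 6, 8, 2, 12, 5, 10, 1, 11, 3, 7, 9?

5

The minimum number of non-increasing subsequences covering a sequence equals the length of its longest strictly increasing subsequence.
LIS length is 5 (e.g. 4, 6, 8, 10, 11), so 5 piles are needed.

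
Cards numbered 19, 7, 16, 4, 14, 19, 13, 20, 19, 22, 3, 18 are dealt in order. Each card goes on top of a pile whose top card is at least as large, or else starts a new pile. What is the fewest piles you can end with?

5

Place each on the leftmost legal pile:
19 → new pile 1 (tops now [19])
7 → pile 1 (tops now [7])
16 → new pile 2 (tops now [7, 16])
4 → pile 1 (tops now [4, 16])
14 → pile 2 (tops now [4, 14])
19 → new pile 3 (tops now [4, 14, 19])
13 → pile 2 (tops now [4, 13, 19])
20 → new pile 4 (tops now [4, 13, 19, 20])
19 → pile 3 (tops now [4, 13, 19, 20])
22 → new pile 5 (tops now [4, 13, 19, 20, 22])
3 → pile 1 (tops now [3, 13, 19, 20, 22])
18 → pile 3 (tops now [3, 13, 18, 20, 22])
Five piles.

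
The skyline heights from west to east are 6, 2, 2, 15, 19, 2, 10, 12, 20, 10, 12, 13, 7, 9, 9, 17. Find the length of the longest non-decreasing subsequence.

Track the smallest tail for each achievable length (allowing ties):
6 → extends → [6]
2 → replaces 6 → [2]
2 → extends → [2, 2]
15 → extends → [2, 2, 15]
19 → extends → [2, 2, 15, 19]
2 → replaces 15 → [2, 2, 2, 19]
10 → replaces 19 → [2, 2, 2, 10]
12 → extends → [2, 2, 2, 10, 12]
20 → extends → [2, 2, 2, 10, 12, 20]
10 → replaces 12 → [2, 2, 2, 10, 10, 20]
12 → replaces 20 → [2, 2, 2, 10, 10, 12]
13 → extends → [2, 2, 2, 10, 10, 12, 13]
7 → replaces 10 → [2, 2, 2, 7, 10, 12, 13]
9 → replaces 10 → [2, 2, 2, 7, 9, 12, 13]
9 → replaces 12 → [2, 2, 2, 7, 9, 9, 13]
17 → extends → [2, 2, 2, 7, 9, 9, 13, 17]
Eight tails, so the longest non-decreasing subsequence has length 8 (e.g. 2, 2, 2, 10, 12, 12, 13, 17).

8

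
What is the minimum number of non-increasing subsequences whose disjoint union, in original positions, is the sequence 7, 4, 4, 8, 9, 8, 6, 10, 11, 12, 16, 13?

Place each on the leftmost legal pile:
7 → new pile 1 (tops now [7])
4 → pile 1 (tops now [4])
4 → pile 1 (tops now [4])
8 → new pile 2 (tops now [4, 8])
9 → new pile 3 (tops now [4, 8, 9])
8 → pile 2 (tops now [4, 8, 9])
6 → pile 2 (tops now [4, 6, 9])
10 → new pile 4 (tops now [4, 6, 9, 10])
11 → new pile 5 (tops now [4, 6, 9, 10, 11])
12 → new pile 6 (tops now [4, 6, 9, 10, 11, 12])
16 → new pile 7 (tops now [4, 6, 9, 10, 11, 12, 16])
13 → pile 7 (tops now [4, 6, 9, 10, 11, 12, 13])
Seven piles.

7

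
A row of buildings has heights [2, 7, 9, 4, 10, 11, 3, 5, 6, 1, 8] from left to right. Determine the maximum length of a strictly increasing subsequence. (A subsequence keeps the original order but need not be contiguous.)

5

Track the smallest tail for each achievable length (strict):
2 → extends → [2]
7 → extends → [2, 7]
9 → extends → [2, 7, 9]
4 → replaces 7 → [2, 4, 9]
10 → extends → [2, 4, 9, 10]
11 → extends → [2, 4, 9, 10, 11]
3 → replaces 4 → [2, 3, 9, 10, 11]
5 → replaces 9 → [2, 3, 5, 10, 11]
6 → replaces 10 → [2, 3, 5, 6, 11]
1 → replaces 2 → [1, 3, 5, 6, 11]
8 → replaces 11 → [1, 3, 5, 6, 8]
Five tails, so the longest strictly increasing subsequence has length 5 (e.g. 2, 7, 9, 10, 11).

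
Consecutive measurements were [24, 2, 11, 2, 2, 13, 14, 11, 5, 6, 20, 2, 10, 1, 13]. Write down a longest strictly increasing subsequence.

Patience tails give the LIS length; then backtrack through the dp parents:
24 → extends → [24]
2 → replaces 24 → [2]
11 → extends → [2, 11]
2 → already a tail → [2, 11]
2 → already a tail → [2, 11]
13 → extends → [2, 11, 13]
14 → extends → [2, 11, 13, 14]
11 → already a tail → [2, 11, 13, 14]
5 → replaces 11 → [2, 5, 13, 14]
6 → replaces 13 → [2, 5, 6, 14]
20 → extends → [2, 5, 6, 14, 20]
2 → already a tail → [2, 5, 6, 14, 20]
10 → replaces 14 → [2, 5, 6, 10, 20]
1 → replaces 2 → [1, 5, 6, 10, 20]
13 → replaces 20 → [1, 5, 6, 10, 13]
Length 5; one witness is 2, 11, 13, 14, 20.

2, 11, 13, 14, 20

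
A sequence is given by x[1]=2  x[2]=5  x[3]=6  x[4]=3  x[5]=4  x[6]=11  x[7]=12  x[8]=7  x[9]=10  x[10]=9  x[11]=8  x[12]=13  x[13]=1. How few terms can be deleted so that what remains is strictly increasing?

7

Fewest deletions = n − (longest strictly increasing subsequence).
i:      1  2  3  4  5  6  7  8  9 10 11 12 13
x[i]:   2  5  6  3  4 11 12  7 10  9  8 13  1
dp:     1  2  3  2  3  4  5  4  5  5  5  6  1
max dp = 6, so deletions = 13 − 6 = 7.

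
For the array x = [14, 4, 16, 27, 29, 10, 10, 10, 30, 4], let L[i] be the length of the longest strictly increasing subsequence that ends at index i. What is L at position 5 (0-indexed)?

dp[i] = 1 + max{dp[j] : j<i, x[j]<x[i]} (or 1 if no such j):
i:      0  1  2  3  4  5  6  7  8  9
x[i]:  14  4 16 27 29 10 10 10 30  4
dp:     1  1  2  3  4  2  2  2  5  1
At index 5 the value is 2.

2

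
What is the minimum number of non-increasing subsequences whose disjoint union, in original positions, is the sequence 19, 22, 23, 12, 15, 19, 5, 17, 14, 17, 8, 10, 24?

Place each on the leftmost legal pile:
19 → new pile 1 (tops now [19])
22 → new pile 2 (tops now [19, 22])
23 → new pile 3 (tops now [19, 22, 23])
12 → pile 1 (tops now [12, 22, 23])
15 → pile 2 (tops now [12, 15, 23])
19 → pile 3 (tops now [12, 15, 19])
5 → pile 1 (tops now [5, 15, 19])
17 → pile 3 (tops now [5, 15, 17])
14 → pile 2 (tops now [5, 14, 17])
17 → pile 3 (tops now [5, 14, 17])
8 → pile 2 (tops now [5, 8, 17])
10 → pile 3 (tops now [5, 8, 10])
24 → new pile 4 (tops now [5, 8, 10, 24])
Four piles.

4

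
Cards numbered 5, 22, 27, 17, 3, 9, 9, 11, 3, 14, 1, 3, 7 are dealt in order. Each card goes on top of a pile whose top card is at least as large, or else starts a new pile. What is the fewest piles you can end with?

Place each on the leftmost legal pile:
5 → new pile 1 (tops now [5])
22 → new pile 2 (tops now [5, 22])
27 → new pile 3 (tops now [5, 22, 27])
17 → pile 2 (tops now [5, 17, 27])
3 → pile 1 (tops now [3, 17, 27])
9 → pile 2 (tops now [3, 9, 27])
9 → pile 2 (tops now [3, 9, 27])
11 → pile 3 (tops now [3, 9, 11])
3 → pile 1 (tops now [3, 9, 11])
14 → new pile 4 (tops now [3, 9, 11, 14])
1 → pile 1 (tops now [1, 9, 11, 14])
3 → pile 2 (tops now [1, 3, 11, 14])
7 → pile 3 (tops now [1, 3, 7, 14])
Four piles.

4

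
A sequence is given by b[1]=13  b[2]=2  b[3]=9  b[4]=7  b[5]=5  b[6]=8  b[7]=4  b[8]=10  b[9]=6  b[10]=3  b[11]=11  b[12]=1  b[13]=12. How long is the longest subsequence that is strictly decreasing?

7

Negate each value so 'decreasing' becomes 'increasing', then run patience tails on the negated sequence:
-13 → extends → [-13]
-2 → extends → [-13, -2]
-9 → replaces -2 → [-13, -9]
-7 → extends → [-13, -9, -7]
-5 → extends → [-13, -9, -7, -5]
-8 → replaces -7 → [-13, -9, -8, -5]
-4 → extends → [-13, -9, -8, -5, -4]
-10 → replaces -9 → [-13, -10, -8, -5, -4]
-6 → replaces -5 → [-13, -10, -8, -6, -4]
-3 → extends → [-13, -10, -8, -6, -4, -3]
-11 → replaces -10 → [-13, -11, -8, -6, -4, -3]
-1 → extends → [-13, -11, -8, -6, -4, -3, -1]
-12 → replaces -11 → [-13, -12, -8, -6, -4, -3, -1]
Seven tails, so the longest strictly decreasing subsequence of the original has length 7.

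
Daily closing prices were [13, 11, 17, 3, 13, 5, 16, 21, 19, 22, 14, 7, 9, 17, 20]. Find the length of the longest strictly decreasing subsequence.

4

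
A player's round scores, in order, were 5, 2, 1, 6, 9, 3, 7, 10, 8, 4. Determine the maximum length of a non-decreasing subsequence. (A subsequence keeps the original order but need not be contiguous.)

Track the smallest tail for each achievable length (allowing ties):
5 → extends → [5]
2 → replaces 5 → [2]
1 → replaces 2 → [1]
6 → extends → [1, 6]
9 → extends → [1, 6, 9]
3 → replaces 6 → [1, 3, 9]
7 → replaces 9 → [1, 3, 7]
10 → extends → [1, 3, 7, 10]
8 → replaces 10 → [1, 3, 7, 8]
4 → replaces 7 → [1, 3, 4, 8]
Four tails, so the longest non-decreasing subsequence has length 4 (e.g. 5, 6, 9, 10).

4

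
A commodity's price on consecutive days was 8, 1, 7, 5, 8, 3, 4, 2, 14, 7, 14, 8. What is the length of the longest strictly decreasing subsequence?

5

Let dp[i] be the longest strictly decreasing subsequence ending at i:
i:      1  2  3  4  5  6  7  8  9 10 11 12
a[i]:   8  1  7  5  8  3  4  2 14  7 14  8
dp:     1  2  2  3  1  4  4  5  1  2  1  2
Maximum is 5.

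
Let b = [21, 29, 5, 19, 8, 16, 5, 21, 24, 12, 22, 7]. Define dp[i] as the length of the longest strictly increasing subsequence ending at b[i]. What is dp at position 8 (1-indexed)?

4

dp[i] = 1 + max{dp[j] : j<i, b[j]<b[i]} (or 1 if no such j):
i:      1  2  3  4  5  6  7  8  9 10 11 12
b[i]:  21 29  5 19  8 16  5 21 24 12 22  7
dp:     1  2  1  2  2  3  1  4  5  3  5  2
At index 8 the value is 4.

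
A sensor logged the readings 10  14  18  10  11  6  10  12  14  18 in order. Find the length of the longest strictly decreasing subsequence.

3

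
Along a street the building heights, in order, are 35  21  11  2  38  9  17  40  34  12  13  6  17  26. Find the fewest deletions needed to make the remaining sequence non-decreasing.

Fewest deletions = n − (longest non-decreasing subsequence).
Patience tails:
35 → extends → [35]
21 → replaces 35 → [21]
11 → replaces 21 → [11]
2 → replaces 11 → [2]
38 → extends → [2, 38]
9 → replaces 38 → [2, 9]
17 → extends → [2, 9, 17]
40 → extends → [2, 9, 17, 40]
34 → replaces 40 → [2, 9, 17, 34]
12 → replaces 17 → [2, 9, 12, 34]
13 → replaces 34 → [2, 9, 12, 13]
6 → replaces 9 → [2, 6, 12, 13]
17 → extends → [2, 6, 12, 13, 17]
26 → extends → [2, 6, 12, 13, 17, 26]
Longest non-decreasing subsequence has length 6, so deletions = 14 − 6 = 8.

8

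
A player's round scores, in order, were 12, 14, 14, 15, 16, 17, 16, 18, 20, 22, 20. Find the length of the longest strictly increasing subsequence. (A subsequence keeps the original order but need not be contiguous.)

Let dp[i] be the length of the longest such subsequence ending at index i:
i:      1  2  3  4  5  6  7  8  9 10 11
a[i]:  12 14 14 15 16 17 16 18 20 22 20
dp:     1  2  2  3  4  5  4  6  7  8  7
Maximum dp value is 8.

8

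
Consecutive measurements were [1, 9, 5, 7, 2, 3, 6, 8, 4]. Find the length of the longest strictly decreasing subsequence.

4

Let dp[i] be the longest strictly decreasing subsequence ending at i:
i:     1 2 3 4 5 6 7 8 9
a[i]:  1 9 5 7 2 3 6 8 4
dp:    1 1 2 2 3 3 3 2 4
Maximum is 4.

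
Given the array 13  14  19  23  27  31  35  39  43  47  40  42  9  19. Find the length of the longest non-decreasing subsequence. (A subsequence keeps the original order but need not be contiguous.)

10

Track the smallest tail for each achievable length (allowing ties):
13 → extends → [13]
14 → extends → [13, 14]
19 → extends → [13, 14, 19]
23 → extends → [13, 14, 19, 23]
27 → extends → [13, 14, 19, 23, 27]
31 → extends → [13, 14, 19, 23, 27, 31]
35 → extends → [13, 14, 19, 23, 27, 31, 35]
39 → extends → [13, 14, 19, 23, 27, 31, 35, 39]
43 → extends → [13, 14, 19, 23, 27, 31, 35, 39, 43]
47 → extends → [13, 14, 19, 23, 27, 31, 35, 39, 43, 47]
40 → replaces 43 → [13, 14, 19, 23, 27, 31, 35, 39, 40, 47]
42 → replaces 47 → [13, 14, 19, 23, 27, 31, 35, 39, 40, 42]
9 → replaces 13 → [9, 14, 19, 23, 27, 31, 35, 39, 40, 42]
19 → replaces 23 → [9, 14, 19, 19, 27, 31, 35, 39, 40, 42]
Ten tails, so the longest non-decreasing subsequence has length 10 (e.g. 13, 14, 19, 23, 27, 31, 35, 39, 43, 47).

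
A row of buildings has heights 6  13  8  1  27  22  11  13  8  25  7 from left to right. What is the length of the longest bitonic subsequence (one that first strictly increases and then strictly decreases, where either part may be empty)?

inc[i] = longest strictly increasing subsequence ending at i; dec[i] = longest strictly decreasing subsequence starting at i:
i:      1  2  3  4  5  6  7  8  9 10 11
a[i]:   6 13  8  1 27 22 11 13  8 25  7
inc:    1  2  2  1  3  3  3  4  2  5  2
dec:    2  4  2  1  5  4  3  3  2  2  1
Best peak at i=5 (value 27): inc=3, dec=5, length 3+5−1 = 7.

7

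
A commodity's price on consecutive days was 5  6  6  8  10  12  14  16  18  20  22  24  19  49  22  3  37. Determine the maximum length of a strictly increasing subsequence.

12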